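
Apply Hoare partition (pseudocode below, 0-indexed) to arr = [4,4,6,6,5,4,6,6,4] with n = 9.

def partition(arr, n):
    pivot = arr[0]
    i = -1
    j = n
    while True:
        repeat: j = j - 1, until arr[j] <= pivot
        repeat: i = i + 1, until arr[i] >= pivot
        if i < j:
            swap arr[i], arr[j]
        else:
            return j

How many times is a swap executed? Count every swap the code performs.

pivot = arr[0] = 4; i = -1, j = 9
j→8 (arr[8]=4≤4), i→0 (arr[0]=4≥4); i<j, swap → [4,4,6,6,5,4,6,6,4]
j→5 (arr[5]=4≤4), i→1 (arr[1]=4≥4); i<j, swap → [4,4,6,6,5,4,6,6,4]
j→1, i→2; i≥j, return j=1. arr = [4,4,6,6,5,4,6,6,4]

2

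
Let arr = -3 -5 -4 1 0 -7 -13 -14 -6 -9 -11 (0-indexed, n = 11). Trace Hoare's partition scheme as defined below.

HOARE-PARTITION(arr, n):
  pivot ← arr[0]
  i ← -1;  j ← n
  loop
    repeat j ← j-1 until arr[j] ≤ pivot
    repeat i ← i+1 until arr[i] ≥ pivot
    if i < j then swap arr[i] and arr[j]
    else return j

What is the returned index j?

pivot=-3
j stops at 10 (-11), i stops at 0 (-3); swap ⇒ -11 -5 -4 1 0 -7 -13 -14 -6 -9 -3
j stops at 9 (-9), i stops at 3 (1); swap ⇒ -11 -5 -4 -9 0 -7 -13 -14 -6 1 -3
j stops at 8 (-6), i stops at 4 (0); swap ⇒ -11 -5 -4 -9 -6 -7 -13 -14 0 1 -3
j stops at 7, i stops at 8; i≥j ⇒ return 7. arr=-11 -5 -4 -9 -6 -7 -13 -14 0 1 -3

7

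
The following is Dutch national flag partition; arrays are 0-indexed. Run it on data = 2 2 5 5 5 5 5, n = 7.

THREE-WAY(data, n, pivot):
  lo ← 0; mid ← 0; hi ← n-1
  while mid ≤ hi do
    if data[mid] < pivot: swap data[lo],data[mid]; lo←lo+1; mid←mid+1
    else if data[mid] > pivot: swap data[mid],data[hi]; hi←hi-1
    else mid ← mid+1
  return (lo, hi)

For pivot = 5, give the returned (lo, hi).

lo=0 mid=0 hi=6
2<5: swap(0,0), lo=1 mid=1 ⇒ 2 2 5 5 5 5 5
2<5: swap(1,1), lo=2 mid=2 ⇒ 2 2 5 5 5 5 5
5=5: mid=3
5=5: mid=4
5=5: mid=5
5=5: mid=6
5=5: mid=7
done. lo=2 hi=6; data=2 2 5 5 5 5 5

(2, 6)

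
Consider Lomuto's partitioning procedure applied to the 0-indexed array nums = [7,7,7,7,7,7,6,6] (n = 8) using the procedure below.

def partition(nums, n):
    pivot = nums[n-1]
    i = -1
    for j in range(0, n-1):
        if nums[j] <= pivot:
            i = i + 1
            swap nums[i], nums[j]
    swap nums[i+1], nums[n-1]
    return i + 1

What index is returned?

pivot = nums[7] = 6; i = -1
j=0: nums[0]=7 > 6 → no swap
j=1: nums[1]=7 > 6 → no swap
j=2: nums[2]=7 > 6 → no swap
j=3: nums[3]=7 > 6 → no swap
j=4: nums[4]=7 > 6 → no swap
j=5: nums[5]=7 > 6 → no swap
j=6: nums[6]=6 ≤ 6 → i=0, swap nums[0],nums[6] → [6,7,7,7,7,7,7,6]
final swap nums[1],nums[7] → [6,6,7,7,7,7,7,7]; return 1

1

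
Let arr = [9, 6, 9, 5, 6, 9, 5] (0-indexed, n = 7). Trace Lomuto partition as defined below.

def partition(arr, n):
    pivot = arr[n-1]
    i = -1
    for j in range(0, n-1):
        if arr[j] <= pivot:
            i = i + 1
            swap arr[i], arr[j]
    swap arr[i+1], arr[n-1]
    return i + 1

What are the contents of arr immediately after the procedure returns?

pivot=5, i=-1
j=0: 9>5, skip
j=1: 6>5, skip
j=2: 9>5, skip
j=3: 5≤5, i=0, swap(0,3) ⇒ [5, 6, 9, 9, 6, 9, 5]
j=4: 6>5, skip
j=5: 9>5, skip
swap(1,6) ⇒ [5, 5, 9, 9, 6, 9, 6]; return 1

[5, 5, 9, 9, 6, 9, 6]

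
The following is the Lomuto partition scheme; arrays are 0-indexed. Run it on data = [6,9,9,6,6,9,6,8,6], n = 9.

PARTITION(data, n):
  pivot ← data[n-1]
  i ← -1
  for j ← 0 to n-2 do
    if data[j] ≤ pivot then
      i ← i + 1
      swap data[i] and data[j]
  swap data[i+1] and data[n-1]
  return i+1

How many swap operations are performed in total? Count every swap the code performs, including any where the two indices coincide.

pivot = data[8] = 6; i = -1
j=0: data[0]=6 ≤ 6 → i=0, swap data[0],data[0] (no change) → [6,9,9,6,6,9,6,8,6]
j=1: data[1]=9 > 6 → no swap
j=2: data[2]=9 > 6 → no swap
j=3: data[3]=6 ≤ 6 → i=1, swap data[1],data[3] → [6,6,9,9,6,9,6,8,6]
j=4: data[4]=6 ≤ 6 → i=2, swap data[2],data[4] → [6,6,6,9,9,9,6,8,6]
j=5: data[5]=9 > 6 → no swap
j=6: data[6]=6 ≤ 6 → i=3, swap data[3],data[6] → [6,6,6,6,9,9,9,8,6]
j=7: data[7]=8 > 6 → no swap
final swap data[4],data[8] → [6,6,6,6,6,9,9,8,9]; return 4

5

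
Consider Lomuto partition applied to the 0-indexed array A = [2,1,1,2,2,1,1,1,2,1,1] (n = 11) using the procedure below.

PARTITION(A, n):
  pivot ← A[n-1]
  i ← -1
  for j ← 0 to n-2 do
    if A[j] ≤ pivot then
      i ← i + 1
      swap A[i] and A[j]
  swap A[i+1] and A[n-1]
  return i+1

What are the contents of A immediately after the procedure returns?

pivot = A[10] = 1; i = -1
j=0: A[0]=2 > 1 → no swap
j=1: A[1]=1 ≤ 1 → i=0, swap A[0],A[1] → [1,2,1,2,2,1,1,1,2,1,1]
j=2: A[2]=1 ≤ 1 → i=1, swap A[1],A[2] → [1,1,2,2,2,1,1,1,2,1,1]
j=3: A[3]=2 > 1 → no swap
j=4: A[4]=2 > 1 → no swap
j=5: A[5]=1 ≤ 1 → i=2, swap A[2],A[5] → [1,1,1,2,2,2,1,1,2,1,1]
j=6: A[6]=1 ≤ 1 → i=3, swap A[3],A[6] → [1,1,1,1,2,2,2,1,2,1,1]
j=7: A[7]=1 ≤ 1 → i=4, swap A[4],A[7] → [1,1,1,1,1,2,2,2,2,1,1]
j=8: A[8]=2 > 1 → no swap
j=9: A[9]=1 ≤ 1 → i=5, swap A[5],A[9] → [1,1,1,1,1,1,2,2,2,2,1]
final swap A[6],A[10] → [1,1,1,1,1,1,1,2,2,2,2]; return 6

[1,1,1,1,1,1,1,2,2,2,2]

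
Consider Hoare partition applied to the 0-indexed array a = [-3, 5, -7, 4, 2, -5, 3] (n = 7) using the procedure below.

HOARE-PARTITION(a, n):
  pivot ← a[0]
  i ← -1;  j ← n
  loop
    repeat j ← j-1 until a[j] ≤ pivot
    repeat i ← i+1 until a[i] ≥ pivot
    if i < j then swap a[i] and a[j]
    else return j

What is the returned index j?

1

pivot=-3
j stops at 5 (-5), i stops at 0 (-3); swap ⇒ [-5, 5, -7, 4, 2, -3, 3]
j stops at 2 (-7), i stops at 1 (5); swap ⇒ [-5, -7, 5, 4, 2, -3, 3]
j stops at 1, i stops at 2; i≥j ⇒ return 1. a=[-5, -7, 5, 4, 2, -3, 3]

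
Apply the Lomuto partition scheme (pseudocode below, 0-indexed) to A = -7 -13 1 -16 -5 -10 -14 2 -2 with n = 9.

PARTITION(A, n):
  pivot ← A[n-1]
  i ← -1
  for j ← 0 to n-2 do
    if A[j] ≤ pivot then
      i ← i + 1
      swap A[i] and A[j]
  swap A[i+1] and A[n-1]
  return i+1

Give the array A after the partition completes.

-7 -13 -16 -5 -10 -14 -2 2 1

pivot=-2, i=-1
j=0: -7≤-2, i=0, swap(0,0) ⇒ -7 -13 1 -16 -5 -10 -14 2 -2
j=1: -13≤-2, i=1, swap(1,1) ⇒ -7 -13 1 -16 -5 -10 -14 2 -2
j=2: 1>-2, skip
j=3: -16≤-2, i=2, swap(2,3) ⇒ -7 -13 -16 1 -5 -10 -14 2 -2
j=4: -5≤-2, i=3, swap(3,4) ⇒ -7 -13 -16 -5 1 -10 -14 2 -2
j=5: -10≤-2, i=4, swap(4,5) ⇒ -7 -13 -16 -5 -10 1 -14 2 -2
j=6: -14≤-2, i=5, swap(5,6) ⇒ -7 -13 -16 -5 -10 -14 1 2 -2
j=7: 2>-2, skip
swap(6,8) ⇒ -7 -13 -16 -5 -10 -14 -2 2 1; return 6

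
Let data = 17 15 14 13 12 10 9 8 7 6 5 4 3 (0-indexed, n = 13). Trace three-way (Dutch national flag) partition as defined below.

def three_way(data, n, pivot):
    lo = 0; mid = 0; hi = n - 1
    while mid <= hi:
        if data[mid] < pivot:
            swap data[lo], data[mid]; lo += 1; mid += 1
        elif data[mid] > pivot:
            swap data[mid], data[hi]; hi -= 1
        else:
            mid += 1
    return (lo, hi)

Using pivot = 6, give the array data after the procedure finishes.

lo=0 mid=0 hi=12
17>6: swap(0,12), hi=11 ⇒ 3 15 14 13 12 10 9 8 7 6 5 4 17
3<6: swap(0,0), lo=1 mid=1 ⇒ 3 15 14 13 12 10 9 8 7 6 5 4 17
15>6: swap(1,11), hi=10 ⇒ 3 4 14 13 12 10 9 8 7 6 5 15 17
4<6: swap(1,1), lo=2 mid=2 ⇒ 3 4 14 13 12 10 9 8 7 6 5 15 17
14>6: swap(2,10), hi=9 ⇒ 3 4 5 13 12 10 9 8 7 6 14 15 17
5<6: swap(2,2), lo=3 mid=3 ⇒ 3 4 5 13 12 10 9 8 7 6 14 15 17
13>6: swap(3,9), hi=8 ⇒ 3 4 5 6 12 10 9 8 7 13 14 15 17
6=6: mid=4
12>6: swap(4,8), hi=7 ⇒ 3 4 5 6 7 10 9 8 12 13 14 15 17
7>6: swap(4,7), hi=6 ⇒ 3 4 5 6 8 10 9 7 12 13 14 15 17
8>6: swap(4,6), hi=5 ⇒ 3 4 5 6 9 10 8 7 12 13 14 15 17
9>6: swap(4,5), hi=4 ⇒ 3 4 5 6 10 9 8 7 12 13 14 15 17
10>6: swap(4,4), hi=3 ⇒ 3 4 5 6 10 9 8 7 12 13 14 15 17
done. lo=3 hi=3; data=3 4 5 6 10 9 8 7 12 13 14 15 17

3 4 5 6 10 9 8 7 12 13 14 15 17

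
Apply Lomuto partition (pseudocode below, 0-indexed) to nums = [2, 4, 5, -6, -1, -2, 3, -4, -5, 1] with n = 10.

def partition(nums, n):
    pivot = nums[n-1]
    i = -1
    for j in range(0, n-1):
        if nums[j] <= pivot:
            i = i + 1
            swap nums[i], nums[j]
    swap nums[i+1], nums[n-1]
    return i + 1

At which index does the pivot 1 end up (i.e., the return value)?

pivot=1, i=-1
j=0: 2>1, skip
j=1: 4>1, skip
j=2: 5>1, skip
j=3: -6≤1, i=0, swap(0,3) ⇒ [-6, 4, 5, 2, -1, -2, 3, -4, -5, 1]
j=4: -1≤1, i=1, swap(1,4) ⇒ [-6, -1, 5, 2, 4, -2, 3, -4, -5, 1]
j=5: -2≤1, i=2, swap(2,5) ⇒ [-6, -1, -2, 2, 4, 5, 3, -4, -5, 1]
j=6: 3>1, skip
j=7: -4≤1, i=3, swap(3,7) ⇒ [-6, -1, -2, -4, 4, 5, 3, 2, -5, 1]
j=8: -5≤1, i=4, swap(4,8) ⇒ [-6, -1, -2, -4, -5, 5, 3, 2, 4, 1]
swap(5,9) ⇒ [-6, -1, -2, -4, -5, 1, 3, 2, 4, 5]; return 5

5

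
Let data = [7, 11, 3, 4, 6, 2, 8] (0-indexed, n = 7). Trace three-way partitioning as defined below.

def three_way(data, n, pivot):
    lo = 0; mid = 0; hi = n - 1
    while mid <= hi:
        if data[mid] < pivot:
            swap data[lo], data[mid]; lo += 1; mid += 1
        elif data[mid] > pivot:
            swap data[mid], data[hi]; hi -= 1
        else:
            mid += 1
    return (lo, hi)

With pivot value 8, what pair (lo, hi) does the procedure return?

(5, 5)

pivot = 8; lo=0, mid=0, hi=6
data[mid]=7<8: swap data[0],data[0]; lo=1,mid=1 → [7, 11, 3, 4, 6, 2, 8]
data[mid]=11>8: swap data[1],data[6]; hi=5 → [7, 8, 3, 4, 6, 2, 11]
data[mid]=8=8: mid=2
data[mid]=3<8: swap data[1],data[2]; lo=2,mid=3 → [7, 3, 8, 4, 6, 2, 11]
data[mid]=4<8: swap data[2],data[3]; lo=3,mid=4 → [7, 3, 4, 8, 6, 2, 11]
data[mid]=6<8: swap data[3],data[4]; lo=4,mid=5 → [7, 3, 4, 6, 8, 2, 11]
data[mid]=2<8: swap data[4],data[5]; lo=5,mid=6 → [7, 3, 4, 6, 2, 8, 11]
end: lo=5, hi=5; data = [7, 3, 4, 6, 2, 8, 11]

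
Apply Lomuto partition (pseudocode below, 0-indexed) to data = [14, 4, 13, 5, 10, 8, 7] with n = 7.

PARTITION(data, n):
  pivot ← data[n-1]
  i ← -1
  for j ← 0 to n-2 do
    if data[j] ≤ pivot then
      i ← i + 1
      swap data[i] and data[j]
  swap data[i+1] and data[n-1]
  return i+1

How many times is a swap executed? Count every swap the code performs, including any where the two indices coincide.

3

pivot=7, i=-1
j=0: 14>7, skip
j=1: 4≤7, i=0, swap(0,1) ⇒ [4, 14, 13, 5, 10, 8, 7]
j=2: 13>7, skip
j=3: 5≤7, i=1, swap(1,3) ⇒ [4, 5, 13, 14, 10, 8, 7]
j=4: 10>7, skip
j=5: 8>7, skip
swap(2,6) ⇒ [4, 5, 7, 14, 10, 8, 13]; return 2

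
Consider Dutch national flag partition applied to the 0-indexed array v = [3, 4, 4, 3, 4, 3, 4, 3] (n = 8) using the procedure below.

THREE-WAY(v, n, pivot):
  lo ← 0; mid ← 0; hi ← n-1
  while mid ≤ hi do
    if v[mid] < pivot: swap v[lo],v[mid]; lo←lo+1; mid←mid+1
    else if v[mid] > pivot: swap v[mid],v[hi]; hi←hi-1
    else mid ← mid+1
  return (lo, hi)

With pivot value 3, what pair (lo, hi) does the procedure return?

(0, 3)

lo=0 mid=0 hi=7
3=3: mid=1
4>3: swap(1,7), hi=6 ⇒ [3, 3, 4, 3, 4, 3, 4, 4]
3=3: mid=2
4>3: swap(2,6), hi=5 ⇒ [3, 3, 4, 3, 4, 3, 4, 4]
4>3: swap(2,5), hi=4 ⇒ [3, 3, 3, 3, 4, 4, 4, 4]
3=3: mid=3
3=3: mid=4
4>3: swap(4,4), hi=3 ⇒ [3, 3, 3, 3, 4, 4, 4, 4]
done. lo=0 hi=3; v=[3, 3, 3, 3, 4, 4, 4, 4]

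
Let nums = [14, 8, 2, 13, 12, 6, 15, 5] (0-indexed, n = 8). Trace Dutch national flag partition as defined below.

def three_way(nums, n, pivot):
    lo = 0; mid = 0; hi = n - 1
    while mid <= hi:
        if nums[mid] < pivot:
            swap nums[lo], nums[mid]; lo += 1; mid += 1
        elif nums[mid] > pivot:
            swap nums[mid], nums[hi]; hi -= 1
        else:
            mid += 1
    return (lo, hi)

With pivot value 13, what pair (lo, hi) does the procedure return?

(5, 5)

pivot = 13; lo=0, mid=0, hi=7
nums[mid]=14>13: swap nums[0],nums[7]; hi=6 → [5, 8, 2, 13, 12, 6, 15, 14]
nums[mid]=5<13: swap nums[0],nums[0]; lo=1,mid=1 → [5, 8, 2, 13, 12, 6, 15, 14]
nums[mid]=8<13: swap nums[1],nums[1]; lo=2,mid=2 → [5, 8, 2, 13, 12, 6, 15, 14]
nums[mid]=2<13: swap nums[2],nums[2]; lo=3,mid=3 → [5, 8, 2, 13, 12, 6, 15, 14]
nums[mid]=13=13: mid=4
nums[mid]=12<13: swap nums[3],nums[4]; lo=4,mid=5 → [5, 8, 2, 12, 13, 6, 15, 14]
nums[mid]=6<13: swap nums[4],nums[5]; lo=5,mid=6 → [5, 8, 2, 12, 6, 13, 15, 14]
nums[mid]=15>13: swap nums[6],nums[6]; hi=5 → [5, 8, 2, 12, 6, 13, 15, 14]
end: lo=5, hi=5; nums = [5, 8, 2, 12, 6, 13, 15, 14]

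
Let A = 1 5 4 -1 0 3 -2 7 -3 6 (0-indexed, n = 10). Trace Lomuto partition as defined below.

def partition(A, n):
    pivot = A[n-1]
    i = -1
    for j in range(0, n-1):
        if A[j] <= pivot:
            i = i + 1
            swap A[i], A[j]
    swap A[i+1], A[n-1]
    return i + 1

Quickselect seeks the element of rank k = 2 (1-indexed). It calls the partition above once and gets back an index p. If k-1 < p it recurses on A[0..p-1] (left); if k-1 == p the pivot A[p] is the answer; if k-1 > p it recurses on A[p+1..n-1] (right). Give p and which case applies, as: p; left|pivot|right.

8; left

pivot=6, i=-1
j=0: 1≤6, i=0, swap(0,0) ⇒ 1 5 4 -1 0 3 -2 7 -3 6
j=1: 5≤6, i=1, swap(1,1) ⇒ 1 5 4 -1 0 3 -2 7 -3 6
j=2: 4≤6, i=2, swap(2,2) ⇒ 1 5 4 -1 0 3 -2 7 -3 6
j=3: -1≤6, i=3, swap(3,3) ⇒ 1 5 4 -1 0 3 -2 7 -3 6
j=4: 0≤6, i=4, swap(4,4) ⇒ 1 5 4 -1 0 3 -2 7 -3 6
j=5: 3≤6, i=5, swap(5,5) ⇒ 1 5 4 -1 0 3 -2 7 -3 6
j=6: -2≤6, i=6, swap(6,6) ⇒ 1 5 4 -1 0 3 -2 7 -3 6
j=7: 7>6, skip
j=8: -3≤6, i=7, swap(7,8) ⇒ 1 5 4 -1 0 3 -2 -3 7 6
swap(8,9) ⇒ 1 5 4 -1 0 3 -2 -3 6 7; return 8
p = 8; k-1 = 1 < 8 ⇒ left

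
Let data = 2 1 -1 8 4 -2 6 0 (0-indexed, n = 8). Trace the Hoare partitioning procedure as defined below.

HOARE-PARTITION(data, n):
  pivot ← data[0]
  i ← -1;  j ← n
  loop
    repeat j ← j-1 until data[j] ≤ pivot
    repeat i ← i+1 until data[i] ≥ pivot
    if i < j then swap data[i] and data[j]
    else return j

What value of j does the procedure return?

pivot = data[0] = 2; i = -1, j = 8
j→7 (data[7]=0≤2), i→0 (data[0]=2≥2); i<j, swap → 0 1 -1 8 4 -2 6 2
j→5 (data[5]=-2≤2), i→3 (data[3]=8≥2); i<j, swap → 0 1 -1 -2 4 8 6 2
j→3, i→4; i≥j, return j=3. data = 0 1 -1 -2 4 8 6 2

3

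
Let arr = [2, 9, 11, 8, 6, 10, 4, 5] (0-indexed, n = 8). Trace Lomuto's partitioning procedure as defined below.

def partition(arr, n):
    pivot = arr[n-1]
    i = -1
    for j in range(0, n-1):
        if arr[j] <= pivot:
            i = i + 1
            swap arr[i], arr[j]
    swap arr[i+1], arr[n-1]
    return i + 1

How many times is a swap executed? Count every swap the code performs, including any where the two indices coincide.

pivot = arr[7] = 5; i = -1
j=0: arr[0]=2 ≤ 5 → i=0, swap arr[0],arr[0] (no change) → [2, 9, 11, 8, 6, 10, 4, 5]
j=1: arr[1]=9 > 5 → no swap
j=2: arr[2]=11 > 5 → no swap
j=3: arr[3]=8 > 5 → no swap
j=4: arr[4]=6 > 5 → no swap
j=5: arr[5]=10 > 5 → no swap
j=6: arr[6]=4 ≤ 5 → i=1, swap arr[1],arr[6] → [2, 4, 11, 8, 6, 10, 9, 5]
final swap arr[2],arr[7] → [2, 4, 5, 8, 6, 10, 9, 11]; return 2

3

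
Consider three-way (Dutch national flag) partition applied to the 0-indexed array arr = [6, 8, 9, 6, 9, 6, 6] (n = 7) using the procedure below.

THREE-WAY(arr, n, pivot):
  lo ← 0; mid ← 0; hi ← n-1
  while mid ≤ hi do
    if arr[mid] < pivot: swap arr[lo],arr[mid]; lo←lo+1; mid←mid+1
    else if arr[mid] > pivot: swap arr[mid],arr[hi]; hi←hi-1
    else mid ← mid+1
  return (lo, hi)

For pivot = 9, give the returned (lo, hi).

lo=0 mid=0 hi=6
6<9: swap(0,0), lo=1 mid=1 ⇒ [6, 8, 9, 6, 9, 6, 6]
8<9: swap(1,1), lo=2 mid=2 ⇒ [6, 8, 9, 6, 9, 6, 6]
9=9: mid=3
6<9: swap(2,3), lo=3 mid=4 ⇒ [6, 8, 6, 9, 9, 6, 6]
9=9: mid=5
6<9: swap(3,5), lo=4 mid=6 ⇒ [6, 8, 6, 6, 9, 9, 6]
6<9: swap(4,6), lo=5 mid=7 ⇒ [6, 8, 6, 6, 6, 9, 9]
done. lo=5 hi=6; arr=[6, 8, 6, 6, 6, 9, 9]

(5, 6)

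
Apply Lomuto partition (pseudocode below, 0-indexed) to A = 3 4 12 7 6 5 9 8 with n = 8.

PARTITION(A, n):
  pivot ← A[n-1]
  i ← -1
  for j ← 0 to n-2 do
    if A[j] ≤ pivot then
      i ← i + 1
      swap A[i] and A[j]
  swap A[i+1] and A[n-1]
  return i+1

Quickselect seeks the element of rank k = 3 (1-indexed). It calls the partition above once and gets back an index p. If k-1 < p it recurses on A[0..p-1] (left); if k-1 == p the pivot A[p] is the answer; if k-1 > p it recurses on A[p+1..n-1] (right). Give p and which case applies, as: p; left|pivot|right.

5; left

pivot = A[7] = 8; i = -1
j=0: A[0]=3 ≤ 8 → i=0, swap A[0],A[0] (no change) → 3 4 12 7 6 5 9 8
j=1: A[1]=4 ≤ 8 → i=1, swap A[1],A[1] (no change) → 3 4 12 7 6 5 9 8
j=2: A[2]=12 > 8 → no swap
j=3: A[3]=7 ≤ 8 → i=2, swap A[2],A[3] → 3 4 7 12 6 5 9 8
j=4: A[4]=6 ≤ 8 → i=3, swap A[3],A[4] → 3 4 7 6 12 5 9 8
j=5: A[5]=5 ≤ 8 → i=4, swap A[4],A[5] → 3 4 7 6 5 12 9 8
j=6: A[6]=9 > 8 → no swap
final swap A[5],A[7] → 3 4 7 6 5 8 9 12; return 5
p = 5; k-1 = 2 < 5 ⇒ left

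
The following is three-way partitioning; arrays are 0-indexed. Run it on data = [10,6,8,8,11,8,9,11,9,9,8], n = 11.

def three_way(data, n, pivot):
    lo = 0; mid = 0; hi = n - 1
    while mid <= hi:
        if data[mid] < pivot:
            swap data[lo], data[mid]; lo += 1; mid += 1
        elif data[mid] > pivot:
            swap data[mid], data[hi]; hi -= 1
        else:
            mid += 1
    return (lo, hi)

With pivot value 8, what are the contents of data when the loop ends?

pivot = 8; lo=0, mid=0, hi=10
data[mid]=10>8: swap data[0],data[10]; hi=9 → [8,6,8,8,11,8,9,11,9,9,10]
data[mid]=8=8: mid=1
data[mid]=6<8: swap data[0],data[1]; lo=1,mid=2 → [6,8,8,8,11,8,9,11,9,9,10]
data[mid]=8=8: mid=3
data[mid]=8=8: mid=4
data[mid]=11>8: swap data[4],data[9]; hi=8 → [6,8,8,8,9,8,9,11,9,11,10]
data[mid]=9>8: swap data[4],data[8]; hi=7 → [6,8,8,8,9,8,9,11,9,11,10]
data[mid]=9>8: swap data[4],data[7]; hi=6 → [6,8,8,8,11,8,9,9,9,11,10]
data[mid]=11>8: swap data[4],data[6]; hi=5 → [6,8,8,8,9,8,11,9,9,11,10]
data[mid]=9>8: swap data[4],data[5]; hi=4 → [6,8,8,8,8,9,11,9,9,11,10]
data[mid]=8=8: mid=5
end: lo=1, hi=4; data = [6,8,8,8,8,9,11,9,9,11,10]

[6,8,8,8,8,9,11,9,9,11,10]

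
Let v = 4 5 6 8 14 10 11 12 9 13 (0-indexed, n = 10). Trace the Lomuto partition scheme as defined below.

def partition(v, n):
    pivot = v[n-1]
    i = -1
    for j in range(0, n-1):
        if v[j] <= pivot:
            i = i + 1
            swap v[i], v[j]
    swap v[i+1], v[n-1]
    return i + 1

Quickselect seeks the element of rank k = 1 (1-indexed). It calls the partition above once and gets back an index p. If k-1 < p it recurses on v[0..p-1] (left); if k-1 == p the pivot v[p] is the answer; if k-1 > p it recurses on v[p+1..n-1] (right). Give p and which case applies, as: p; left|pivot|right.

8; left

pivot=13, i=-1
j=0: 4≤13, i=0, swap(0,0) ⇒ 4 5 6 8 14 10 11 12 9 13
j=1: 5≤13, i=1, swap(1,1) ⇒ 4 5 6 8 14 10 11 12 9 13
j=2: 6≤13, i=2, swap(2,2) ⇒ 4 5 6 8 14 10 11 12 9 13
j=3: 8≤13, i=3, swap(3,3) ⇒ 4 5 6 8 14 10 11 12 9 13
j=4: 14>13, skip
j=5: 10≤13, i=4, swap(4,5) ⇒ 4 5 6 8 10 14 11 12 9 13
j=6: 11≤13, i=5, swap(5,6) ⇒ 4 5 6 8 10 11 14 12 9 13
j=7: 12≤13, i=6, swap(6,7) ⇒ 4 5 6 8 10 11 12 14 9 13
j=8: 9≤13, i=7, swap(7,8) ⇒ 4 5 6 8 10 11 12 9 14 13
swap(8,9) ⇒ 4 5 6 8 10 11 12 9 13 14; return 8
p = 8; k-1 = 0 < 8 ⇒ left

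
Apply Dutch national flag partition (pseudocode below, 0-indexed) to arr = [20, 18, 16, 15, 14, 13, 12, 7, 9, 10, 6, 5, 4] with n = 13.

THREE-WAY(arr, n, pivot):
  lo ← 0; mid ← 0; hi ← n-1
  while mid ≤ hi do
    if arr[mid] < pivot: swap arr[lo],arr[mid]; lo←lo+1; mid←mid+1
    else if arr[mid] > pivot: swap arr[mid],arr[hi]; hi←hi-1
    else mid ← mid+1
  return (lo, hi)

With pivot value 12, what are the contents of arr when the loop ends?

[4, 5, 6, 10, 9, 7, 12, 13, 14, 15, 16, 18, 20]

pivot = 12; lo=0, mid=0, hi=12
arr[mid]=20>12: swap arr[0],arr[12]; hi=11 → [4, 18, 16, 15, 14, 13, 12, 7, 9, 10, 6, 5, 20]
arr[mid]=4<12: swap arr[0],arr[0]; lo=1,mid=1 → [4, 18, 16, 15, 14, 13, 12, 7, 9, 10, 6, 5, 20]
arr[mid]=18>12: swap arr[1],arr[11]; hi=10 → [4, 5, 16, 15, 14, 13, 12, 7, 9, 10, 6, 18, 20]
arr[mid]=5<12: swap arr[1],arr[1]; lo=2,mid=2 → [4, 5, 16, 15, 14, 13, 12, 7, 9, 10, 6, 18, 20]
arr[mid]=16>12: swap arr[2],arr[10]; hi=9 → [4, 5, 6, 15, 14, 13, 12, 7, 9, 10, 16, 18, 20]
arr[mid]=6<12: swap arr[2],arr[2]; lo=3,mid=3 → [4, 5, 6, 15, 14, 13, 12, 7, 9, 10, 16, 18, 20]
arr[mid]=15>12: swap arr[3],arr[9]; hi=8 → [4, 5, 6, 10, 14, 13, 12, 7, 9, 15, 16, 18, 20]
arr[mid]=10<12: swap arr[3],arr[3]; lo=4,mid=4 → [4, 5, 6, 10, 14, 13, 12, 7, 9, 15, 16, 18, 20]
arr[mid]=14>12: swap arr[4],arr[8]; hi=7 → [4, 5, 6, 10, 9, 13, 12, 7, 14, 15, 16, 18, 20]
arr[mid]=9<12: swap arr[4],arr[4]; lo=5,mid=5 → [4, 5, 6, 10, 9, 13, 12, 7, 14, 15, 16, 18, 20]
arr[mid]=13>12: swap arr[5],arr[7]; hi=6 → [4, 5, 6, 10, 9, 7, 12, 13, 14, 15, 16, 18, 20]
arr[mid]=7<12: swap arr[5],arr[5]; lo=6,mid=6 → [4, 5, 6, 10, 9, 7, 12, 13, 14, 15, 16, 18, 20]
arr[mid]=12=12: mid=7
end: lo=6, hi=6; arr = [4, 5, 6, 10, 9, 7, 12, 13, 14, 15, 16, 18, 20]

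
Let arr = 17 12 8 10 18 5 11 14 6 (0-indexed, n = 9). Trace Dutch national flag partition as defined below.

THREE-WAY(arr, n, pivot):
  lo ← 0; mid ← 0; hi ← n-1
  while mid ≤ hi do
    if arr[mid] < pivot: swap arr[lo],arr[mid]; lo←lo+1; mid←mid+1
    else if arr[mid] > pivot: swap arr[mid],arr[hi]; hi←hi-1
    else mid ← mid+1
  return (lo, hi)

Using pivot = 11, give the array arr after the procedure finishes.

6 8 10 5 11 18 14 12 17

pivot = 11; lo=0, mid=0, hi=8
arr[mid]=17>11: swap arr[0],arr[8]; hi=7 → 6 12 8 10 18 5 11 14 17
arr[mid]=6<11: swap arr[0],arr[0]; lo=1,mid=1 → 6 12 8 10 18 5 11 14 17
arr[mid]=12>11: swap arr[1],arr[7]; hi=6 → 6 14 8 10 18 5 11 12 17
arr[mid]=14>11: swap arr[1],arr[6]; hi=5 → 6 11 8 10 18 5 14 12 17
arr[mid]=11=11: mid=2
arr[mid]=8<11: swap arr[1],arr[2]; lo=2,mid=3 → 6 8 11 10 18 5 14 12 17
arr[mid]=10<11: swap arr[2],arr[3]; lo=3,mid=4 → 6 8 10 11 18 5 14 12 17
arr[mid]=18>11: swap arr[4],arr[5]; hi=4 → 6 8 10 11 5 18 14 12 17
arr[mid]=5<11: swap arr[3],arr[4]; lo=4,mid=5 → 6 8 10 5 11 18 14 12 17
end: lo=4, hi=4; arr = 6 8 10 5 11 18 14 12 17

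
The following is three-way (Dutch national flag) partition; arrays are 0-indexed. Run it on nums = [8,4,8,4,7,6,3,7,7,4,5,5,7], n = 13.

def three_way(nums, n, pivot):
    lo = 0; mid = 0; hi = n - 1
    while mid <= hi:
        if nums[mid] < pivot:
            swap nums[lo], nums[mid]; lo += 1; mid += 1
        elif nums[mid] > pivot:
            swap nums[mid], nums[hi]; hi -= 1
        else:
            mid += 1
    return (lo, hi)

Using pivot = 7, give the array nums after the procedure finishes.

[4,5,4,6,3,4,5,7,7,7,7,8,8]

pivot = 7; lo=0, mid=0, hi=12
nums[mid]=8>7: swap nums[0],nums[12]; hi=11 → [7,4,8,4,7,6,3,7,7,4,5,5,8]
nums[mid]=7=7: mid=1
nums[mid]=4<7: swap nums[0],nums[1]; lo=1,mid=2 → [4,7,8,4,7,6,3,7,7,4,5,5,8]
nums[mid]=8>7: swap nums[2],nums[11]; hi=10 → [4,7,5,4,7,6,3,7,7,4,5,8,8]
nums[mid]=5<7: swap nums[1],nums[2]; lo=2,mid=3 → [4,5,7,4,7,6,3,7,7,4,5,8,8]
nums[mid]=4<7: swap nums[2],nums[3]; lo=3,mid=4 → [4,5,4,7,7,6,3,7,7,4,5,8,8]
nums[mid]=7=7: mid=5
nums[mid]=6<7: swap nums[3],nums[5]; lo=4,mid=6 → [4,5,4,6,7,7,3,7,7,4,5,8,8]
nums[mid]=3<7: swap nums[4],nums[6]; lo=5,mid=7 → [4,5,4,6,3,7,7,7,7,4,5,8,8]
nums[mid]=7=7: mid=8
nums[mid]=7=7: mid=9
nums[mid]=4<7: swap nums[5],nums[9]; lo=6,mid=10 → [4,5,4,6,3,4,7,7,7,7,5,8,8]
nums[mid]=5<7: swap nums[6],nums[10]; lo=7,mid=11 → [4,5,4,6,3,4,5,7,7,7,7,8,8]
end: lo=7, hi=10; nums = [4,5,4,6,3,4,5,7,7,7,7,8,8]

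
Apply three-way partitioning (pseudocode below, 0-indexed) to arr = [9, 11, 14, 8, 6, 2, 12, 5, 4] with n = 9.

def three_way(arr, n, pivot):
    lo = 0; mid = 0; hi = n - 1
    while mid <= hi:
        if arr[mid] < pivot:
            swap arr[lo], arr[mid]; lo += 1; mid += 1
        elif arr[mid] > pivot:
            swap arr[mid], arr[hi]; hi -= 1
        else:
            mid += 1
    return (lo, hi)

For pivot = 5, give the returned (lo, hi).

pivot = 5; lo=0, mid=0, hi=8
arr[mid]=9>5: swap arr[0],arr[8]; hi=7 → [4, 11, 14, 8, 6, 2, 12, 5, 9]
arr[mid]=4<5: swap arr[0],arr[0]; lo=1,mid=1 → [4, 11, 14, 8, 6, 2, 12, 5, 9]
arr[mid]=11>5: swap arr[1],arr[7]; hi=6 → [4, 5, 14, 8, 6, 2, 12, 11, 9]
arr[mid]=5=5: mid=2
arr[mid]=14>5: swap arr[2],arr[6]; hi=5 → [4, 5, 12, 8, 6, 2, 14, 11, 9]
arr[mid]=12>5: swap arr[2],arr[5]; hi=4 → [4, 5, 2, 8, 6, 12, 14, 11, 9]
arr[mid]=2<5: swap arr[1],arr[2]; lo=2,mid=3 → [4, 2, 5, 8, 6, 12, 14, 11, 9]
arr[mid]=8>5: swap arr[3],arr[4]; hi=3 → [4, 2, 5, 6, 8, 12, 14, 11, 9]
arr[mid]=6>5: swap arr[3],arr[3]; hi=2 → [4, 2, 5, 6, 8, 12, 14, 11, 9]
end: lo=2, hi=2; arr = [4, 2, 5, 6, 8, 12, 14, 11, 9]

(2, 2)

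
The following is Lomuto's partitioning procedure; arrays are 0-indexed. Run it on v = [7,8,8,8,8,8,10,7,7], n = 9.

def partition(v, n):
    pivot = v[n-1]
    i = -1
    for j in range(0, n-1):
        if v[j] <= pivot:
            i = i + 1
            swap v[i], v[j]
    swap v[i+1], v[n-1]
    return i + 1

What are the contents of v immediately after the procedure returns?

[7,7,7,8,8,8,10,8,8]

pivot=7, i=-1
j=0: 7≤7, i=0, swap(0,0) ⇒ [7,8,8,8,8,8,10,7,7]
j=1: 8>7, skip
j=2: 8>7, skip
j=3: 8>7, skip
j=4: 8>7, skip
j=5: 8>7, skip
j=6: 10>7, skip
j=7: 7≤7, i=1, swap(1,7) ⇒ [7,7,8,8,8,8,10,8,7]
swap(2,8) ⇒ [7,7,7,8,8,8,10,8,8]; return 2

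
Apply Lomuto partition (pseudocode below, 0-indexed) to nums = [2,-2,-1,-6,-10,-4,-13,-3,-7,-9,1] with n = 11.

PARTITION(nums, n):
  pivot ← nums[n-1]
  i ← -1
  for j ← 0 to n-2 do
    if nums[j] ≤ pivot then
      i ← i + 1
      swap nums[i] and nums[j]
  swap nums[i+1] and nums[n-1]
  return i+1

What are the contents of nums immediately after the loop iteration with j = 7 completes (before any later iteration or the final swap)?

[-2,-1,-6,-10,-4,-13,-3,2,-7,-9,1]

pivot = nums[10] = 1; i = -1
j=0: nums[0]=2 > 1 → no swap
j=1: nums[1]=-2 ≤ 1 → i=0, swap nums[0],nums[1] → [-2,2,-1,-6,-10,-4,-13,-3,-7,-9,1]
j=2: nums[2]=-1 ≤ 1 → i=1, swap nums[1],nums[2] → [-2,-1,2,-6,-10,-4,-13,-3,-7,-9,1]
j=3: nums[3]=-6 ≤ 1 → i=2, swap nums[2],nums[3] → [-2,-1,-6,2,-10,-4,-13,-3,-7,-9,1]
j=4: nums[4]=-10 ≤ 1 → i=3, swap nums[3],nums[4] → [-2,-1,-6,-10,2,-4,-13,-3,-7,-9,1]
j=5: nums[5]=-4 ≤ 1 → i=4, swap nums[4],nums[5] → [-2,-1,-6,-10,-4,2,-13,-3,-7,-9,1]
j=6: nums[6]=-13 ≤ 1 → i=5, swap nums[5],nums[6] → [-2,-1,-6,-10,-4,-13,2,-3,-7,-9,1]
j=7: nums[7]=-3 ≤ 1 → i=6, swap nums[6],nums[7] → [-2,-1,-6,-10,-4,-13,-3,2,-7,-9,1]
(after j=7) nums = [-2,-1,-6,-10,-4,-13,-3,2,-7,-9,1]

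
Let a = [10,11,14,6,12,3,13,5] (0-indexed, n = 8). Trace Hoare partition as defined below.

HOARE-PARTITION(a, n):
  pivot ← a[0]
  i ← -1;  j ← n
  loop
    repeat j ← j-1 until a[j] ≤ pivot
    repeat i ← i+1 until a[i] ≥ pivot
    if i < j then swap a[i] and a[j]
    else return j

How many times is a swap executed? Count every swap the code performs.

3

pivot=10
j stops at 7 (5), i stops at 0 (10); swap ⇒ [5,11,14,6,12,3,13,10]
j stops at 5 (3), i stops at 1 (11); swap ⇒ [5,3,14,6,12,11,13,10]
j stops at 3 (6), i stops at 2 (14); swap ⇒ [5,3,6,14,12,11,13,10]
j stops at 2, i stops at 3; i≥j ⇒ return 2. a=[5,3,6,14,12,11,13,10]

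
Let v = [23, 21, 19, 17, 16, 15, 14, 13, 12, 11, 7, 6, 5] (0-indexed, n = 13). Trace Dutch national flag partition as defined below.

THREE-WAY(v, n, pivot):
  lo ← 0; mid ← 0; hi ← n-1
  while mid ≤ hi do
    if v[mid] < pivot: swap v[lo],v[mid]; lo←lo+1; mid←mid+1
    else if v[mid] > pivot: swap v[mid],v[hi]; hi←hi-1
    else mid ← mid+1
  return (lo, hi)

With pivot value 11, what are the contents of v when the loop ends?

pivot = 11; lo=0, mid=0, hi=12
v[mid]=23>11: swap v[0],v[12]; hi=11 → [5, 21, 19, 17, 16, 15, 14, 13, 12, 11, 7, 6, 23]
v[mid]=5<11: swap v[0],v[0]; lo=1,mid=1 → [5, 21, 19, 17, 16, 15, 14, 13, 12, 11, 7, 6, 23]
v[mid]=21>11: swap v[1],v[11]; hi=10 → [5, 6, 19, 17, 16, 15, 14, 13, 12, 11, 7, 21, 23]
v[mid]=6<11: swap v[1],v[1]; lo=2,mid=2 → [5, 6, 19, 17, 16, 15, 14, 13, 12, 11, 7, 21, 23]
v[mid]=19>11: swap v[2],v[10]; hi=9 → [5, 6, 7, 17, 16, 15, 14, 13, 12, 11, 19, 21, 23]
v[mid]=7<11: swap v[2],v[2]; lo=3,mid=3 → [5, 6, 7, 17, 16, 15, 14, 13, 12, 11, 19, 21, 23]
v[mid]=17>11: swap v[3],v[9]; hi=8 → [5, 6, 7, 11, 16, 15, 14, 13, 12, 17, 19, 21, 23]
v[mid]=11=11: mid=4
v[mid]=16>11: swap v[4],v[8]; hi=7 → [5, 6, 7, 11, 12, 15, 14, 13, 16, 17, 19, 21, 23]
v[mid]=12>11: swap v[4],v[7]; hi=6 → [5, 6, 7, 11, 13, 15, 14, 12, 16, 17, 19, 21, 23]
v[mid]=13>11: swap v[4],v[6]; hi=5 → [5, 6, 7, 11, 14, 15, 13, 12, 16, 17, 19, 21, 23]
v[mid]=14>11: swap v[4],v[5]; hi=4 → [5, 6, 7, 11, 15, 14, 13, 12, 16, 17, 19, 21, 23]
v[mid]=15>11: swap v[4],v[4]; hi=3 → [5, 6, 7, 11, 15, 14, 13, 12, 16, 17, 19, 21, 23]
end: lo=3, hi=3; v = [5, 6, 7, 11, 15, 14, 13, 12, 16, 17, 19, 21, 23]

[5, 6, 7, 11, 15, 14, 13, 12, 16, 17, 19, 21, 23]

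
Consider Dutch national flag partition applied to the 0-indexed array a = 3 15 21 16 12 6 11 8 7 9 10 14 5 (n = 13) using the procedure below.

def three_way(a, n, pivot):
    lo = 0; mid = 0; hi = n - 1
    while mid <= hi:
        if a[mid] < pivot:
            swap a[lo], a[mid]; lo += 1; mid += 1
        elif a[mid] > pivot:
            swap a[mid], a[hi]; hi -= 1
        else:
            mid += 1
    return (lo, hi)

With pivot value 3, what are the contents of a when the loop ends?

pivot = 3; lo=0, mid=0, hi=12
a[mid]=3=3: mid=1
a[mid]=15>3: swap a[1],a[12]; hi=11 → 3 5 21 16 12 6 11 8 7 9 10 14 15
a[mid]=5>3: swap a[1],a[11]; hi=10 → 3 14 21 16 12 6 11 8 7 9 10 5 15
a[mid]=14>3: swap a[1],a[10]; hi=9 → 3 10 21 16 12 6 11 8 7 9 14 5 15
a[mid]=10>3: swap a[1],a[9]; hi=8 → 3 9 21 16 12 6 11 8 7 10 14 5 15
a[mid]=9>3: swap a[1],a[8]; hi=7 → 3 7 21 16 12 6 11 8 9 10 14 5 15
a[mid]=7>3: swap a[1],a[7]; hi=6 → 3 8 21 16 12 6 11 7 9 10 14 5 15
a[mid]=8>3: swap a[1],a[6]; hi=5 → 3 11 21 16 12 6 8 7 9 10 14 5 15
a[mid]=11>3: swap a[1],a[5]; hi=4 → 3 6 21 16 12 11 8 7 9 10 14 5 15
a[mid]=6>3: swap a[1],a[4]; hi=3 → 3 12 21 16 6 11 8 7 9 10 14 5 15
a[mid]=12>3: swap a[1],a[3]; hi=2 → 3 16 21 12 6 11 8 7 9 10 14 5 15
a[mid]=16>3: swap a[1],a[2]; hi=1 → 3 21 16 12 6 11 8 7 9 10 14 5 15
a[mid]=21>3: swap a[1],a[1]; hi=0 → 3 21 16 12 6 11 8 7 9 10 14 5 15
end: lo=0, hi=0; a = 3 21 16 12 6 11 8 7 9 10 14 5 15

3 21 16 12 6 11 8 7 9 10 14 5 15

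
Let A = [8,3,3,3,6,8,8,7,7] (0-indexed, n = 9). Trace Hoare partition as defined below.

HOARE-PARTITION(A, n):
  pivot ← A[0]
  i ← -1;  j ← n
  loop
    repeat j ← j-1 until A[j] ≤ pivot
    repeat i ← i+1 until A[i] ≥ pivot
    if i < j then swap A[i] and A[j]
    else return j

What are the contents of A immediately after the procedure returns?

[7,3,3,3,6,7,8,8,8]

pivot = A[0] = 8; i = -1, j = 9
j→8 (A[8]=7≤8), i→0 (A[0]=8≥8); i<j, swap → [7,3,3,3,6,8,8,7,8]
j→7 (A[7]=7≤8), i→5 (A[5]=8≥8); i<j, swap → [7,3,3,3,6,7,8,8,8]
j→6, i→6; i≥j, return j=6. A = [7,3,3,3,6,7,8,8,8]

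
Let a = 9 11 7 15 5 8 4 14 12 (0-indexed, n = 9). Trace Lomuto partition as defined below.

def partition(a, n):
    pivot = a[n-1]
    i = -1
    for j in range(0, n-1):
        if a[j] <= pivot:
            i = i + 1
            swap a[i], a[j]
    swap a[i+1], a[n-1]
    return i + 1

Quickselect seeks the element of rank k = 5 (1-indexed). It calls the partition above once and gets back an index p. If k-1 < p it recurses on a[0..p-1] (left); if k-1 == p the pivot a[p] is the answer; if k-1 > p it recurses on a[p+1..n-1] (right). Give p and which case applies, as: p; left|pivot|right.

pivot=12, i=-1
j=0: 9≤12, i=0, swap(0,0) ⇒ 9 11 7 15 5 8 4 14 12
j=1: 11≤12, i=1, swap(1,1) ⇒ 9 11 7 15 5 8 4 14 12
j=2: 7≤12, i=2, swap(2,2) ⇒ 9 11 7 15 5 8 4 14 12
j=3: 15>12, skip
j=4: 5≤12, i=3, swap(3,4) ⇒ 9 11 7 5 15 8 4 14 12
j=5: 8≤12, i=4, swap(4,5) ⇒ 9 11 7 5 8 15 4 14 12
j=6: 4≤12, i=5, swap(5,6) ⇒ 9 11 7 5 8 4 15 14 12
j=7: 14>12, skip
swap(6,8) ⇒ 9 11 7 5 8 4 12 14 15; return 6
p = 6; k-1 = 4 < 6 ⇒ left

6; left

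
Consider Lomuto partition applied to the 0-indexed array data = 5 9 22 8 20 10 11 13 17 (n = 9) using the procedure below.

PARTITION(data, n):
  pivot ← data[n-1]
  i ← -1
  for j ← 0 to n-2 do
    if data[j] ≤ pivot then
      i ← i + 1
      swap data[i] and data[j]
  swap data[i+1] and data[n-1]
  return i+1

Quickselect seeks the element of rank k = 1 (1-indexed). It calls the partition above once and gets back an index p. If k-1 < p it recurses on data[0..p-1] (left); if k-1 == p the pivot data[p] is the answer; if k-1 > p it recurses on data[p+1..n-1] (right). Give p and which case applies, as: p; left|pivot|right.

pivot = data[8] = 17; i = -1
j=0: data[0]=5 ≤ 17 → i=0, swap data[0],data[0] (no change) → 5 9 22 8 20 10 11 13 17
j=1: data[1]=9 ≤ 17 → i=1, swap data[1],data[1] (no change) → 5 9 22 8 20 10 11 13 17
j=2: data[2]=22 > 17 → no swap
j=3: data[3]=8 ≤ 17 → i=2, swap data[2],data[3] → 5 9 8 22 20 10 11 13 17
j=4: data[4]=20 > 17 → no swap
j=5: data[5]=10 ≤ 17 → i=3, swap data[3],data[5] → 5 9 8 10 20 22 11 13 17
j=6: data[6]=11 ≤ 17 → i=4, swap data[4],data[6] → 5 9 8 10 11 22 20 13 17
j=7: data[7]=13 ≤ 17 → i=5, swap data[5],data[7] → 5 9 8 10 11 13 20 22 17
final swap data[6],data[8] → 5 9 8 10 11 13 17 22 20; return 6
p = 6; k-1 = 0 < 6 ⇒ left

6; left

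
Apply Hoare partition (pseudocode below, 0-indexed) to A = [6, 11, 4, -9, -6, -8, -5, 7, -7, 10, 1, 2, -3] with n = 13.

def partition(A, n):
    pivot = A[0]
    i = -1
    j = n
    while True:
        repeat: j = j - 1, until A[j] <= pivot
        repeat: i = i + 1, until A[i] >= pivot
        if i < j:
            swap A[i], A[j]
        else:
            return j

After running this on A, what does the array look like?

pivot = A[0] = 6; i = -1, j = 13
j→12 (A[12]=-3≤6), i→0 (A[0]=6≥6); i<j, swap → [-3, 11, 4, -9, -6, -8, -5, 7, -7, 10, 1, 2, 6]
j→11 (A[11]=2≤6), i→1 (A[1]=11≥6); i<j, swap → [-3, 2, 4, -9, -6, -8, -5, 7, -7, 10, 1, 11, 6]
j→10 (A[10]=1≤6), i→7 (A[7]=7≥6); i<j, swap → [-3, 2, 4, -9, -6, -8, -5, 1, -7, 10, 7, 11, 6]
j→8, i→9; i≥j, return j=8. A = [-3, 2, 4, -9, -6, -8, -5, 1, -7, 10, 7, 11, 6]

[-3, 2, 4, -9, -6, -8, -5, 1, -7, 10, 7, 11, 6]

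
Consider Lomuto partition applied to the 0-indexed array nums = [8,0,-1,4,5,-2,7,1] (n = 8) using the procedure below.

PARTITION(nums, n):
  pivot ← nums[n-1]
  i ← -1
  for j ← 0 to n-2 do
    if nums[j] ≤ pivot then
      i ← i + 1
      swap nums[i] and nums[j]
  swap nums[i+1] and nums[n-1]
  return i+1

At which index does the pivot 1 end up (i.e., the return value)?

pivot = nums[7] = 1; i = -1
j=0: nums[0]=8 > 1 → no swap
j=1: nums[1]=0 ≤ 1 → i=0, swap nums[0],nums[1] → [0,8,-1,4,5,-2,7,1]
j=2: nums[2]=-1 ≤ 1 → i=1, swap nums[1],nums[2] → [0,-1,8,4,5,-2,7,1]
j=3: nums[3]=4 > 1 → no swap
j=4: nums[4]=5 > 1 → no swap
j=5: nums[5]=-2 ≤ 1 → i=2, swap nums[2],nums[5] → [0,-1,-2,4,5,8,7,1]
j=6: nums[6]=7 > 1 → no swap
final swap nums[3],nums[7] → [0,-1,-2,1,5,8,7,4]; return 3

3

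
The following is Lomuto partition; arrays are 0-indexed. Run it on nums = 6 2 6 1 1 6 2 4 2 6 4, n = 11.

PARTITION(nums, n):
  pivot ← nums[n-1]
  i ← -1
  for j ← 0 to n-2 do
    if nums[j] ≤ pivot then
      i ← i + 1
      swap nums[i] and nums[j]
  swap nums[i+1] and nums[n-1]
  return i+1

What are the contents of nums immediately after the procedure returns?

2 1 1 2 4 2 4 6 6 6 6

pivot=4, i=-1
j=0: 6>4, skip
j=1: 2≤4, i=0, swap(0,1) ⇒ 2 6 6 1 1 6 2 4 2 6 4
j=2: 6>4, skip
j=3: 1≤4, i=1, swap(1,3) ⇒ 2 1 6 6 1 6 2 4 2 6 4
j=4: 1≤4, i=2, swap(2,4) ⇒ 2 1 1 6 6 6 2 4 2 6 4
j=5: 6>4, skip
j=6: 2≤4, i=3, swap(3,6) ⇒ 2 1 1 2 6 6 6 4 2 6 4
j=7: 4≤4, i=4, swap(4,7) ⇒ 2 1 1 2 4 6 6 6 2 6 4
j=8: 2≤4, i=5, swap(5,8) ⇒ 2 1 1 2 4 2 6 6 6 6 4
j=9: 6>4, skip
swap(6,10) ⇒ 2 1 1 2 4 2 4 6 6 6 6; return 6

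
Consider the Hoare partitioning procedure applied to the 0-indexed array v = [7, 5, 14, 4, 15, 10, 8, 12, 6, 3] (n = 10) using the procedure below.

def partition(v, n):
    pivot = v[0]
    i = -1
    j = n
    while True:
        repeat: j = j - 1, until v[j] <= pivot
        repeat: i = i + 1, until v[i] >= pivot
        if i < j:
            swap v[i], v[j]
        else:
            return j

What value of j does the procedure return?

3

pivot = v[0] = 7; i = -1, j = 10
j→9 (v[9]=3≤7), i→0 (v[0]=7≥7); i<j, swap → [3, 5, 14, 4, 15, 10, 8, 12, 6, 7]
j→8 (v[8]=6≤7), i→2 (v[2]=14≥7); i<j, swap → [3, 5, 6, 4, 15, 10, 8, 12, 14, 7]
j→3, i→4; i≥j, return j=3. v = [3, 5, 6, 4, 15, 10, 8, 12, 14, 7]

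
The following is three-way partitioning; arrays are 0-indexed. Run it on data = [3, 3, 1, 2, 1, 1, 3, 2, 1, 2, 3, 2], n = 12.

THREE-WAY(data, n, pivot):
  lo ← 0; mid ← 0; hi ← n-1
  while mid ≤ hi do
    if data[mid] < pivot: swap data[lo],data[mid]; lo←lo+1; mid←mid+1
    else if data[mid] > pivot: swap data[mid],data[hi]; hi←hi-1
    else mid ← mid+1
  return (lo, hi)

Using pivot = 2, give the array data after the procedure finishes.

[1, 1, 1, 1, 2, 2, 2, 2, 3, 3, 3, 3]

lo=0 mid=0 hi=11
3>2: swap(0,11), hi=10 ⇒ [2, 3, 1, 2, 1, 1, 3, 2, 1, 2, 3, 3]
2=2: mid=1
3>2: swap(1,10), hi=9 ⇒ [2, 3, 1, 2, 1, 1, 3, 2, 1, 2, 3, 3]
3>2: swap(1,9), hi=8 ⇒ [2, 2, 1, 2, 1, 1, 3, 2, 1, 3, 3, 3]
2=2: mid=2
1<2: swap(0,2), lo=1 mid=3 ⇒ [1, 2, 2, 2, 1, 1, 3, 2, 1, 3, 3, 3]
2=2: mid=4
1<2: swap(1,4), lo=2 mid=5 ⇒ [1, 1, 2, 2, 2, 1, 3, 2, 1, 3, 3, 3]
1<2: swap(2,5), lo=3 mid=6 ⇒ [1, 1, 1, 2, 2, 2, 3, 2, 1, 3, 3, 3]
3>2: swap(6,8), hi=7 ⇒ [1, 1, 1, 2, 2, 2, 1, 2, 3, 3, 3, 3]
1<2: swap(3,6), lo=4 mid=7 ⇒ [1, 1, 1, 1, 2, 2, 2, 2, 3, 3, 3, 3]
2=2: mid=8
done. lo=4 hi=7; data=[1, 1, 1, 1, 2, 2, 2, 2, 3, 3, 3, 3]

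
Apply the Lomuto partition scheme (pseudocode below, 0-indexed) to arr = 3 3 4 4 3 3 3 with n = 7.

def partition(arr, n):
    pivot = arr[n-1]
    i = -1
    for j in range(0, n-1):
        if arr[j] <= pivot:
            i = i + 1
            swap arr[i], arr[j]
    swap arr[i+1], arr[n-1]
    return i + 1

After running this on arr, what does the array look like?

pivot = arr[6] = 3; i = -1
j=0: arr[0]=3 ≤ 3 → i=0, swap arr[0],arr[0] (no change) → 3 3 4 4 3 3 3
j=1: arr[1]=3 ≤ 3 → i=1, swap arr[1],arr[1] (no change) → 3 3 4 4 3 3 3
j=2: arr[2]=4 > 3 → no swap
j=3: arr[3]=4 > 3 → no swap
j=4: arr[4]=3 ≤ 3 → i=2, swap arr[2],arr[4] → 3 3 3 4 4 3 3
j=5: arr[5]=3 ≤ 3 → i=3, swap arr[3],arr[5] → 3 3 3 3 4 4 3
final swap arr[4],arr[6] → 3 3 3 3 3 4 4; return 4

3 3 3 3 3 4 4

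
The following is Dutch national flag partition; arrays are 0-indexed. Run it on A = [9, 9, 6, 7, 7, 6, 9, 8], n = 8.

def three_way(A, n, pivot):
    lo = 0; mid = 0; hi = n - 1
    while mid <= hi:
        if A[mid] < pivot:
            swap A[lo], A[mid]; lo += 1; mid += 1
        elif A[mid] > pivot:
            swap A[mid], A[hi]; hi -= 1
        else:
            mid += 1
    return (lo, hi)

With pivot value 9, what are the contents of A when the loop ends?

pivot = 9; lo=0, mid=0, hi=7
A[mid]=9=9: mid=1
A[mid]=9=9: mid=2
A[mid]=6<9: swap A[0],A[2]; lo=1,mid=3 → [6, 9, 9, 7, 7, 6, 9, 8]
A[mid]=7<9: swap A[1],A[3]; lo=2,mid=4 → [6, 7, 9, 9, 7, 6, 9, 8]
A[mid]=7<9: swap A[2],A[4]; lo=3,mid=5 → [6, 7, 7, 9, 9, 6, 9, 8]
A[mid]=6<9: swap A[3],A[5]; lo=4,mid=6 → [6, 7, 7, 6, 9, 9, 9, 8]
A[mid]=9=9: mid=7
A[mid]=8<9: swap A[4],A[7]; lo=5,mid=8 → [6, 7, 7, 6, 8, 9, 9, 9]
end: lo=5, hi=7; A = [6, 7, 7, 6, 8, 9, 9, 9]

[6, 7, 7, 6, 8, 9, 9, 9]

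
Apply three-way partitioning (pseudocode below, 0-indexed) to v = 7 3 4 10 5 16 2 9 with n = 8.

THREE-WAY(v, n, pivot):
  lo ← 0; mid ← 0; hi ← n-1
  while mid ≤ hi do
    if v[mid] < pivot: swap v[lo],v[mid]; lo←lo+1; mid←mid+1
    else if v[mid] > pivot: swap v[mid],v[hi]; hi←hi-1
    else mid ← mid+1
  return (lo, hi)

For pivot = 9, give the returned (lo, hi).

lo=0 mid=0 hi=7
7<9: swap(0,0), lo=1 mid=1 ⇒ 7 3 4 10 5 16 2 9
3<9: swap(1,1), lo=2 mid=2 ⇒ 7 3 4 10 5 16 2 9
4<9: swap(2,2), lo=3 mid=3 ⇒ 7 3 4 10 5 16 2 9
10>9: swap(3,7), hi=6 ⇒ 7 3 4 9 5 16 2 10
9=9: mid=4
5<9: swap(3,4), lo=4 mid=5 ⇒ 7 3 4 5 9 16 2 10
16>9: swap(5,6), hi=5 ⇒ 7 3 4 5 9 2 16 10
2<9: swap(4,5), lo=5 mid=6 ⇒ 7 3 4 5 2 9 16 10
done. lo=5 hi=5; v=7 3 4 5 2 9 16 10

(5, 5)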